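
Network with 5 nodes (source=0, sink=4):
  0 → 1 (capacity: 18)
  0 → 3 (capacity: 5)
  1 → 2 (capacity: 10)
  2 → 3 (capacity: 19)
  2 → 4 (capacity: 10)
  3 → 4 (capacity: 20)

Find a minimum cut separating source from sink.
Min cut value = 15, edges: (0,3), (1,2)

Min cut value: 15
Partition: S = [0, 1], T = [2, 3, 4]
Cut edges: (0,3), (1,2)

By max-flow min-cut theorem, max flow = min cut = 15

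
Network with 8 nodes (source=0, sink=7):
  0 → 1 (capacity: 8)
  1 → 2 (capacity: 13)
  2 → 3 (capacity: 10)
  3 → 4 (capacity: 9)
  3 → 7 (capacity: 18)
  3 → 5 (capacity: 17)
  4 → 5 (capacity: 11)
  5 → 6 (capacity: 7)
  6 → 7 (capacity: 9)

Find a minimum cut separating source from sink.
Min cut value = 8, edges: (0,1)

Min cut value: 8
Partition: S = [0], T = [1, 2, 3, 4, 5, 6, 7]
Cut edges: (0,1)

By max-flow min-cut theorem, max flow = min cut = 8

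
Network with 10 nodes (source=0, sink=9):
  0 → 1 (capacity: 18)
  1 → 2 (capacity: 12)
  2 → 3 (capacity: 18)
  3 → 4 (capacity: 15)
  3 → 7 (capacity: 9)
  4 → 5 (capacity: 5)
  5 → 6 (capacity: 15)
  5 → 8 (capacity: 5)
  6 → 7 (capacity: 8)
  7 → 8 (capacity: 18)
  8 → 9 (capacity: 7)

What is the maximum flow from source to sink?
Maximum flow = 7

Max flow: 7

Flow assignment:
  0 → 1: 7/18
  1 → 2: 7/12
  2 → 3: 7/18
  3 → 7: 7/9
  7 → 8: 7/18
  8 → 9: 7/7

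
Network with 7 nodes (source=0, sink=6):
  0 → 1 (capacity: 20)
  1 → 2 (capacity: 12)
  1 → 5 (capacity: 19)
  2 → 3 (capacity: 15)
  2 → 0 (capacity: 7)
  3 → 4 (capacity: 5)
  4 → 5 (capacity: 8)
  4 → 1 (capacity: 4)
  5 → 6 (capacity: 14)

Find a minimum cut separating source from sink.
Min cut value = 14, edges: (5,6)

Min cut value: 14
Partition: S = [0, 1, 2, 3, 4, 5], T = [6]
Cut edges: (5,6)

By max-flow min-cut theorem, max flow = min cut = 14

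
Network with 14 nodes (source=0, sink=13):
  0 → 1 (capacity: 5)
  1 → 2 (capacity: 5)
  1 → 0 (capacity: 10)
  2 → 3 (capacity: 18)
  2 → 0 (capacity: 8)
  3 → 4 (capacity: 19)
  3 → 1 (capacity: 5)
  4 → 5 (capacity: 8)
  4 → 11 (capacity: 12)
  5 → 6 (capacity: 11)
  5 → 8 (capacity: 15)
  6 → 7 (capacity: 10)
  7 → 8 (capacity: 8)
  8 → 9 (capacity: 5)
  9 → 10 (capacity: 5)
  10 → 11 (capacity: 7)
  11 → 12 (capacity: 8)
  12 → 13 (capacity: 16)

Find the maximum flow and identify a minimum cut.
Max flow = 5, Min cut edges: (1,2)

Maximum flow: 5
Minimum cut: (1,2)
Partition: S = [0, 1], T = [2, 3, 4, 5, 6, 7, 8, 9, 10, 11, 12, 13]

Max-flow min-cut theorem verified: both equal 5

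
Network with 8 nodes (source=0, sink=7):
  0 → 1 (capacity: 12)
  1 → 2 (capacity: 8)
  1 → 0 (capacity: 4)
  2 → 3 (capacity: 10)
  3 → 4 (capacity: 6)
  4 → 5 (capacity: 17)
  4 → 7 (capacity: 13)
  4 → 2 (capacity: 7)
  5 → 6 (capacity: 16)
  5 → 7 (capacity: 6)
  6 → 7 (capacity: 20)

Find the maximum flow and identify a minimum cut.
Max flow = 6, Min cut edges: (3,4)

Maximum flow: 6
Minimum cut: (3,4)
Partition: S = [0, 1, 2, 3], T = [4, 5, 6, 7]

Max-flow min-cut theorem verified: both equal 6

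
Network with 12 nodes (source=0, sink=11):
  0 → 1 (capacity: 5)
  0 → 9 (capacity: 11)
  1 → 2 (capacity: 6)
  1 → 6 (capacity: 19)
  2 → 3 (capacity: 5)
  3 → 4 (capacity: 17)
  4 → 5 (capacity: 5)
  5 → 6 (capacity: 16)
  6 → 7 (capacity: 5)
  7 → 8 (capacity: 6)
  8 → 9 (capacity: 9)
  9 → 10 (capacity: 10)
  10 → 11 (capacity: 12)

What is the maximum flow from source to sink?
Maximum flow = 10

Max flow: 10

Flow assignment:
  0 → 1: 5/5
  0 → 9: 5/11
  1 → 6: 5/19
  6 → 7: 5/5
  7 → 8: 5/6
  8 → 9: 5/9
  9 → 10: 10/10
  10 → 11: 10/12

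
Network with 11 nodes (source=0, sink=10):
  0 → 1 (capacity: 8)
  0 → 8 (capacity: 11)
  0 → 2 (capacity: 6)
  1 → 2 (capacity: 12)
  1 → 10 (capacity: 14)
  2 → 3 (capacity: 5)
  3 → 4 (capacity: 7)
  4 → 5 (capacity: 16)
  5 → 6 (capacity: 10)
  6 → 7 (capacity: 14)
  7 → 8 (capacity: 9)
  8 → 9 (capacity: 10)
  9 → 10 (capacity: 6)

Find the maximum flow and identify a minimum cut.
Max flow = 14, Min cut edges: (0,1), (9,10)

Maximum flow: 14
Minimum cut: (0,1), (9,10)
Partition: S = [0, 2, 3, 4, 5, 6, 7, 8, 9], T = [1, 10]

Max-flow min-cut theorem verified: both equal 14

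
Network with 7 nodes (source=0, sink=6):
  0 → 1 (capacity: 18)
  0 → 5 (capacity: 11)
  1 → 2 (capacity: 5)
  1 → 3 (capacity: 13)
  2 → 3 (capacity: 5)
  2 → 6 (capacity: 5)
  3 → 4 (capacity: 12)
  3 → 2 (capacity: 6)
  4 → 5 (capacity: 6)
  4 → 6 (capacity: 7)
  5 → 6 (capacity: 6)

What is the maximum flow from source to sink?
Maximum flow = 18

Max flow: 18

Flow assignment:
  0 → 1: 17/18
  0 → 5: 1/11
  1 → 2: 5/5
  1 → 3: 12/13
  2 → 6: 5/5
  3 → 4: 12/12
  4 → 5: 5/6
  4 → 6: 7/7
  5 → 6: 6/6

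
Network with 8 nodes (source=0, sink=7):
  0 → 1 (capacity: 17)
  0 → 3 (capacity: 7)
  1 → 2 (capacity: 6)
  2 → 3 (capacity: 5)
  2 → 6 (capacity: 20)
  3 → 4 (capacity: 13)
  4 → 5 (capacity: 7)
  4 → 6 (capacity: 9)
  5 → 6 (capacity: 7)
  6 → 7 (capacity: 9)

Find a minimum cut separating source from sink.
Min cut value = 9, edges: (6,7)

Min cut value: 9
Partition: S = [0, 1, 2, 3, 4, 5, 6], T = [7]
Cut edges: (6,7)

By max-flow min-cut theorem, max flow = min cut = 9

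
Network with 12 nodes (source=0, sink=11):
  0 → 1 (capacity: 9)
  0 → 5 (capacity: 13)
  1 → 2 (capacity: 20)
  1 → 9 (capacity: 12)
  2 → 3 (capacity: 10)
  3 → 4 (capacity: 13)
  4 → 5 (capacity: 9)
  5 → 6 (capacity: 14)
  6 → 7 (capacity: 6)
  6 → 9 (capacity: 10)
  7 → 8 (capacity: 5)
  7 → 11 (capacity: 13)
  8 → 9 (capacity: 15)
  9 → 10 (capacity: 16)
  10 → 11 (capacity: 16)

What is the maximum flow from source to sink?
Maximum flow = 22

Max flow: 22

Flow assignment:
  0 → 1: 9/9
  0 → 5: 13/13
  1 → 9: 9/12
  5 → 6: 13/14
  6 → 7: 6/6
  6 → 9: 7/10
  7 → 11: 6/13
  9 → 10: 16/16
  10 → 11: 16/16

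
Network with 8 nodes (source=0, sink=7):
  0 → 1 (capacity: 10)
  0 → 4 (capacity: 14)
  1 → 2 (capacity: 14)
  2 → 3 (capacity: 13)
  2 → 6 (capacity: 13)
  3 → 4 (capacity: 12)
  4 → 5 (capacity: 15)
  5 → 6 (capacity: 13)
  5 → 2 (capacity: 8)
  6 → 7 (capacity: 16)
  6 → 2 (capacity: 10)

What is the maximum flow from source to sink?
Maximum flow = 16

Max flow: 16

Flow assignment:
  0 → 1: 2/10
  0 → 4: 14/14
  1 → 2: 2/14
  2 → 6: 3/13
  4 → 5: 14/15
  5 → 6: 13/13
  5 → 2: 1/8
  6 → 7: 16/16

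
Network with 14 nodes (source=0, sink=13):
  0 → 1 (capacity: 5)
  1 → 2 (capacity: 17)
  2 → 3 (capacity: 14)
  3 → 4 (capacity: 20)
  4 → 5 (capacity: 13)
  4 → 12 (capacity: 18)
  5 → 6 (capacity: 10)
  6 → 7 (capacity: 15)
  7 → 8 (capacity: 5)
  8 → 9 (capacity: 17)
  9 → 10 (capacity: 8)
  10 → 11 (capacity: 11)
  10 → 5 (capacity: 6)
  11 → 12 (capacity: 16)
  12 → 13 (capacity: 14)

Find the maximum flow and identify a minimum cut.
Max flow = 5, Min cut edges: (0,1)

Maximum flow: 5
Minimum cut: (0,1)
Partition: S = [0], T = [1, 2, 3, 4, 5, 6, 7, 8, 9, 10, 11, 12, 13]

Max-flow min-cut theorem verified: both equal 5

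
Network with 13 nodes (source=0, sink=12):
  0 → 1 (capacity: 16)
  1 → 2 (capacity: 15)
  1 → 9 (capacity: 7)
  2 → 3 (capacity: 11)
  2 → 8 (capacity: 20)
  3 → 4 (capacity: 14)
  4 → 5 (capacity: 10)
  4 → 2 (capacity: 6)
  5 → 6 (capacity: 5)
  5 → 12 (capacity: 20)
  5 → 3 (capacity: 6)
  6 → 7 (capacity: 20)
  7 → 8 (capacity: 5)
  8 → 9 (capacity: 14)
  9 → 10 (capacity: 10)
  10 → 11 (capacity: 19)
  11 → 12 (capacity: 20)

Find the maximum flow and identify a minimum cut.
Max flow = 16, Min cut edges: (0,1)

Maximum flow: 16
Minimum cut: (0,1)
Partition: S = [0], T = [1, 2, 3, 4, 5, 6, 7, 8, 9, 10, 11, 12]

Max-flow min-cut theorem verified: both equal 16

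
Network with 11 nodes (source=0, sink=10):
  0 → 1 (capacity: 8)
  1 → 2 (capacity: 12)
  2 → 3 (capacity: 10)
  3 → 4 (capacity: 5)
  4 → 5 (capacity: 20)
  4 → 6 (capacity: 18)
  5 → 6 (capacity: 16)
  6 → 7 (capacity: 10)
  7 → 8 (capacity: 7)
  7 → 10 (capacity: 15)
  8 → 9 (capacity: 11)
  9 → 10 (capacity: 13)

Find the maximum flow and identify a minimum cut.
Max flow = 5, Min cut edges: (3,4)

Maximum flow: 5
Minimum cut: (3,4)
Partition: S = [0, 1, 2, 3], T = [4, 5, 6, 7, 8, 9, 10]

Max-flow min-cut theorem verified: both equal 5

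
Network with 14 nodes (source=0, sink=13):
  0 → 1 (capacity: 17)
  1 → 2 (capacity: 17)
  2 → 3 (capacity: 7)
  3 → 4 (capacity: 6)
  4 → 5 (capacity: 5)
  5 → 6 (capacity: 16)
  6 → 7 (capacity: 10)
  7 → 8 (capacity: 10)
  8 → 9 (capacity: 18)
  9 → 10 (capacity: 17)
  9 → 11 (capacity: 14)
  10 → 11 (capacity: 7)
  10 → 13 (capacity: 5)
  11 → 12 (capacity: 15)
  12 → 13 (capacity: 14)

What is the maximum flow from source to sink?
Maximum flow = 5

Max flow: 5

Flow assignment:
  0 → 1: 5/17
  1 → 2: 5/17
  2 → 3: 5/7
  3 → 4: 5/6
  4 → 5: 5/5
  5 → 6: 5/16
  6 → 7: 5/10
  7 → 8: 5/10
  8 → 9: 5/18
  9 → 10: 5/17
  10 → 13: 5/5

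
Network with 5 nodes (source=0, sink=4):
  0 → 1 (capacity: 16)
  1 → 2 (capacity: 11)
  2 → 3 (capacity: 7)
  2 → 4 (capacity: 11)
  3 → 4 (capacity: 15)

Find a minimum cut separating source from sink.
Min cut value = 11, edges: (1,2)

Min cut value: 11
Partition: S = [0, 1], T = [2, 3, 4]
Cut edges: (1,2)

By max-flow min-cut theorem, max flow = min cut = 11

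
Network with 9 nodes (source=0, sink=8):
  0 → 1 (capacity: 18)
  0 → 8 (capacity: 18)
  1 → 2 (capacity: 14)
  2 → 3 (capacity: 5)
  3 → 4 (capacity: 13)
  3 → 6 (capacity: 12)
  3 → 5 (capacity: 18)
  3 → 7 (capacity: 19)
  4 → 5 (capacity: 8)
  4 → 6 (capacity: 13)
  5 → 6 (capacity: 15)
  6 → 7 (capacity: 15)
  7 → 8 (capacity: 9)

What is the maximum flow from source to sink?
Maximum flow = 23

Max flow: 23

Flow assignment:
  0 → 1: 5/18
  0 → 8: 18/18
  1 → 2: 5/14
  2 → 3: 5/5
  3 → 7: 5/19
  7 → 8: 5/9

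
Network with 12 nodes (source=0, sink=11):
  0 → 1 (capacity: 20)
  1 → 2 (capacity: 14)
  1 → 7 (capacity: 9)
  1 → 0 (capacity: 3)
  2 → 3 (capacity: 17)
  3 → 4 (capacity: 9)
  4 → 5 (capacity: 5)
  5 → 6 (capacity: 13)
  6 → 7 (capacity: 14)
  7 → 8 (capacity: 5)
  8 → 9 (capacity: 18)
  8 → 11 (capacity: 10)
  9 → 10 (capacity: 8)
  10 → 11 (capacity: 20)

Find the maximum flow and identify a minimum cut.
Max flow = 5, Min cut edges: (7,8)

Maximum flow: 5
Minimum cut: (7,8)
Partition: S = [0, 1, 2, 3, 4, 5, 6, 7], T = [8, 9, 10, 11]

Max-flow min-cut theorem verified: both equal 5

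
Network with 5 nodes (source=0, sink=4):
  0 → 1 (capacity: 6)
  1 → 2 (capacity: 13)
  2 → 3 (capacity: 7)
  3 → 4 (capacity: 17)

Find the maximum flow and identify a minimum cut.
Max flow = 6, Min cut edges: (0,1)

Maximum flow: 6
Minimum cut: (0,1)
Partition: S = [0], T = [1, 2, 3, 4]

Max-flow min-cut theorem verified: both equal 6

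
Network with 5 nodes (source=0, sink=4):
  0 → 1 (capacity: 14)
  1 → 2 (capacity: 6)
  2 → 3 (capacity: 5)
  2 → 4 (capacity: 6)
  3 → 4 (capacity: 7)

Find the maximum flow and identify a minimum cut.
Max flow = 6, Min cut edges: (1,2)

Maximum flow: 6
Minimum cut: (1,2)
Partition: S = [0, 1], T = [2, 3, 4]

Max-flow min-cut theorem verified: both equal 6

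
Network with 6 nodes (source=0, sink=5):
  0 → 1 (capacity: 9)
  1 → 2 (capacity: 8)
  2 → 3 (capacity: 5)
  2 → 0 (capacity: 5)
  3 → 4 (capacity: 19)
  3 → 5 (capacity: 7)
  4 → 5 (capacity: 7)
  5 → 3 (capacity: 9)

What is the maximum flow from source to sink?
Maximum flow = 5

Max flow: 5

Flow assignment:
  0 → 1: 8/9
  1 → 2: 8/8
  2 → 3: 5/5
  2 → 0: 3/5
  3 → 5: 5/7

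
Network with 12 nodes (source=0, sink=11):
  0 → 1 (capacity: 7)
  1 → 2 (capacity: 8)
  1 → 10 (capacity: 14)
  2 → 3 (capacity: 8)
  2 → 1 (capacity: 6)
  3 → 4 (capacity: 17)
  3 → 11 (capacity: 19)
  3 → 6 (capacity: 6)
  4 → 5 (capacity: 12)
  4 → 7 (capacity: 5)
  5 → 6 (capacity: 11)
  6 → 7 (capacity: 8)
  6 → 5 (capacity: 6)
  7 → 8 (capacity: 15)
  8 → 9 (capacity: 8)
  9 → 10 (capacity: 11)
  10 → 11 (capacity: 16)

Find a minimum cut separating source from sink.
Min cut value = 7, edges: (0,1)

Min cut value: 7
Partition: S = [0], T = [1, 2, 3, 4, 5, 6, 7, 8, 9, 10, 11]
Cut edges: (0,1)

By max-flow min-cut theorem, max flow = min cut = 7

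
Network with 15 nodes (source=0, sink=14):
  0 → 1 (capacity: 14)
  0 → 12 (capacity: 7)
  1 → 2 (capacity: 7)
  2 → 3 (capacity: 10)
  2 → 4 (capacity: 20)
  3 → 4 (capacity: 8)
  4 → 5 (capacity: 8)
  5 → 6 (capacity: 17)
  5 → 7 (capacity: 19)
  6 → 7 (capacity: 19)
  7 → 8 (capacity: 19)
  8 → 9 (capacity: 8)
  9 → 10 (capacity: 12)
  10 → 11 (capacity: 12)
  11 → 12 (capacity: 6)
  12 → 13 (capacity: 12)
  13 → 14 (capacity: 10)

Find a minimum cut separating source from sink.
Min cut value = 10, edges: (13,14)

Min cut value: 10
Partition: S = [0, 1, 2, 3, 4, 5, 6, 7, 8, 9, 10, 11, 12, 13], T = [14]
Cut edges: (13,14)

By max-flow min-cut theorem, max flow = min cut = 10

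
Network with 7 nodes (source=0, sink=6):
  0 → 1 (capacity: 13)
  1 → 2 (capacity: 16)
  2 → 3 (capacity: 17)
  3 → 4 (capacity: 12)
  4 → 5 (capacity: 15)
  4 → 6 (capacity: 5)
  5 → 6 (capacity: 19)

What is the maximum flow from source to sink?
Maximum flow = 12

Max flow: 12

Flow assignment:
  0 → 1: 12/13
  1 → 2: 12/16
  2 → 3: 12/17
  3 → 4: 12/12
  4 → 5: 7/15
  4 → 6: 5/5
  5 → 6: 7/19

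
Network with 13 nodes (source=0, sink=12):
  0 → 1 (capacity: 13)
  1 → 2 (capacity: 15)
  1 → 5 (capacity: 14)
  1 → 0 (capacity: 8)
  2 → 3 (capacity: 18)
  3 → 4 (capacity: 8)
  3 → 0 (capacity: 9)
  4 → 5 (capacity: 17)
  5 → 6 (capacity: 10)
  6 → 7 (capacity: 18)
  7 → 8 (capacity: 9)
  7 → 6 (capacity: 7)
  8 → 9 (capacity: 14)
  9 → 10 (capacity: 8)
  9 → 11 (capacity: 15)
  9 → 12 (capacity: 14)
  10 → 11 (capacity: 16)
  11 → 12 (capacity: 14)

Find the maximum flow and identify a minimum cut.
Max flow = 9, Min cut edges: (7,8)

Maximum flow: 9
Minimum cut: (7,8)
Partition: S = [0, 1, 2, 3, 4, 5, 6, 7], T = [8, 9, 10, 11, 12]

Max-flow min-cut theorem verified: both equal 9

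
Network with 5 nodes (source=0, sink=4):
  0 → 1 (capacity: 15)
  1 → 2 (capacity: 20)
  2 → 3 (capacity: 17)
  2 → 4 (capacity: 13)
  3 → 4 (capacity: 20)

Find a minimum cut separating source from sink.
Min cut value = 15, edges: (0,1)

Min cut value: 15
Partition: S = [0], T = [1, 2, 3, 4]
Cut edges: (0,1)

By max-flow min-cut theorem, max flow = min cut = 15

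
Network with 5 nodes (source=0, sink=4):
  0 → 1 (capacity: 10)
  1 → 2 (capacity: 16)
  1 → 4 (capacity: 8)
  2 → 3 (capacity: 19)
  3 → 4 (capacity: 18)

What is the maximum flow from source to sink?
Maximum flow = 10

Max flow: 10

Flow assignment:
  0 → 1: 10/10
  1 → 2: 2/16
  1 → 4: 8/8
  2 → 3: 2/19
  3 → 4: 2/18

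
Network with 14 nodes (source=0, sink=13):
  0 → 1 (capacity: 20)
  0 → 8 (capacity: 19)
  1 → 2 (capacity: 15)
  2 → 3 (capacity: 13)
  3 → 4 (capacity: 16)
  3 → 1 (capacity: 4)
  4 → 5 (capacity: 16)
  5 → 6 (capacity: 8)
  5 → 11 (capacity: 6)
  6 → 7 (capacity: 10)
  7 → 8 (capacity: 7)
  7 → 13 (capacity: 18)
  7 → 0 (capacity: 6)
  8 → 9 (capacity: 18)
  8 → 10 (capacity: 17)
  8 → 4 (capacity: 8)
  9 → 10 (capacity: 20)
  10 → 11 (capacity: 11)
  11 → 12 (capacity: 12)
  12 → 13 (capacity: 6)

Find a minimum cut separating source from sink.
Min cut value = 14, edges: (5,6), (12,13)

Min cut value: 14
Partition: S = [0, 1, 2, 3, 4, 5, 8, 9, 10, 11, 12], T = [6, 7, 13]
Cut edges: (5,6), (12,13)

By max-flow min-cut theorem, max flow = min cut = 14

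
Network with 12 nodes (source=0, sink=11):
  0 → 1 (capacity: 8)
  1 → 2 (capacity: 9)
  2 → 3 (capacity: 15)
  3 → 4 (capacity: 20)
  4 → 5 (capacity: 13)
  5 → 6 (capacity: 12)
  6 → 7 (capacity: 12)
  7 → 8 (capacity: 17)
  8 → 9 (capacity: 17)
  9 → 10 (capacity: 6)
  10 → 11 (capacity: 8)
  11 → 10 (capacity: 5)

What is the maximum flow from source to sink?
Maximum flow = 6

Max flow: 6

Flow assignment:
  0 → 1: 6/8
  1 → 2: 6/9
  2 → 3: 6/15
  3 → 4: 6/20
  4 → 5: 6/13
  5 → 6: 6/12
  6 → 7: 6/12
  7 → 8: 6/17
  8 → 9: 6/17
  9 → 10: 6/6
  10 → 11: 6/8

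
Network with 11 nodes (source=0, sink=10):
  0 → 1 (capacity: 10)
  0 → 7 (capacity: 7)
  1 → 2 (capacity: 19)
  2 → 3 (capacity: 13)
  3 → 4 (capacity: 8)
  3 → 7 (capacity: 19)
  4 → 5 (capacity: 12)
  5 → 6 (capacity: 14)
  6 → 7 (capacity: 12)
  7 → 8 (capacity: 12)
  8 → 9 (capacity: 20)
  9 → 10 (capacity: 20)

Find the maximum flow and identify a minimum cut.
Max flow = 12, Min cut edges: (7,8)

Maximum flow: 12
Minimum cut: (7,8)
Partition: S = [0, 1, 2, 3, 4, 5, 6, 7], T = [8, 9, 10]

Max-flow min-cut theorem verified: both equal 12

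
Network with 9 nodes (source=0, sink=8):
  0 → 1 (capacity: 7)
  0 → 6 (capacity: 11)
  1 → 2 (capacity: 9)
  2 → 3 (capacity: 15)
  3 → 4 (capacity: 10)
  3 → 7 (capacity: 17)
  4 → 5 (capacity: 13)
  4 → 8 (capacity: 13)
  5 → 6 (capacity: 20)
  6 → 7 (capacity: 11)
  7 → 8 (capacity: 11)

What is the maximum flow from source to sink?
Maximum flow = 18

Max flow: 18

Flow assignment:
  0 → 1: 7/7
  0 → 6: 11/11
  1 → 2: 7/9
  2 → 3: 7/15
  3 → 4: 7/10
  4 → 8: 7/13
  6 → 7: 11/11
  7 → 8: 11/11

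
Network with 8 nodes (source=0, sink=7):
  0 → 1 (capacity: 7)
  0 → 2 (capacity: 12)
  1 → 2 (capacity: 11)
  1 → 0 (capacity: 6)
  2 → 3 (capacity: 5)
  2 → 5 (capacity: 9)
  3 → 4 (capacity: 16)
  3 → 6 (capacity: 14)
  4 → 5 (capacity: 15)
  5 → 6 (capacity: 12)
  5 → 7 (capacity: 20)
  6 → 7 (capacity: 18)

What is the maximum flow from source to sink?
Maximum flow = 14

Max flow: 14

Flow assignment:
  0 → 1: 7/7
  0 → 2: 7/12
  1 → 2: 7/11
  2 → 3: 5/5
  2 → 5: 9/9
  3 → 6: 5/14
  5 → 7: 9/20
  6 → 7: 5/18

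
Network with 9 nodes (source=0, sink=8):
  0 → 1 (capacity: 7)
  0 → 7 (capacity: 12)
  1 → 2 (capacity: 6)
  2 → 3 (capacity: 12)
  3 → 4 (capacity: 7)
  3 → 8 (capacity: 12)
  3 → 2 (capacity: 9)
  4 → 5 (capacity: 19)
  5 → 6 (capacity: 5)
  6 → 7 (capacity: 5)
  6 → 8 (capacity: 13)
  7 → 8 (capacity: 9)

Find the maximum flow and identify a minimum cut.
Max flow = 15, Min cut edges: (1,2), (7,8)

Maximum flow: 15
Minimum cut: (1,2), (7,8)
Partition: S = [0, 1, 7], T = [2, 3, 4, 5, 6, 8]

Max-flow min-cut theorem verified: both equal 15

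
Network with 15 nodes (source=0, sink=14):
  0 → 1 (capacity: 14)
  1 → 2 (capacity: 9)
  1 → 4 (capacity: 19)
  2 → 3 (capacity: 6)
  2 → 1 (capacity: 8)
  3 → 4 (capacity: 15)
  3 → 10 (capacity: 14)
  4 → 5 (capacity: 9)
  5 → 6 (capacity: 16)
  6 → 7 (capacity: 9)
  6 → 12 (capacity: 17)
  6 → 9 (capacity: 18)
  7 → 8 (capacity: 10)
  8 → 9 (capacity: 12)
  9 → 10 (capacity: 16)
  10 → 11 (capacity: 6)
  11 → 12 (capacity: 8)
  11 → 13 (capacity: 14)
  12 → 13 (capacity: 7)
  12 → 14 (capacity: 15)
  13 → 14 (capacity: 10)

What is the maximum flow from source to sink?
Maximum flow = 14

Max flow: 14

Flow assignment:
  0 → 1: 14/14
  1 → 2: 5/9
  1 → 4: 9/19
  2 → 3: 5/6
  3 → 10: 5/14
  4 → 5: 9/9
  5 → 6: 9/16
  6 → 12: 9/17
  10 → 11: 5/6
  11 → 12: 5/8
  12 → 14: 14/15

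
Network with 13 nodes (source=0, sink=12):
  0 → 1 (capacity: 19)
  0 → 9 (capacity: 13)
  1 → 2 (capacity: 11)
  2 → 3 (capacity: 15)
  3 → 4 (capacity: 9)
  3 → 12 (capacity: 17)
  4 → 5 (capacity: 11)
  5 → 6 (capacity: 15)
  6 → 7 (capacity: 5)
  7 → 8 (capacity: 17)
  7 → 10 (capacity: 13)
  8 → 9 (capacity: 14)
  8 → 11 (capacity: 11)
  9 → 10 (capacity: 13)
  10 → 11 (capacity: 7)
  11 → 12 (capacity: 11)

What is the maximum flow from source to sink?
Maximum flow = 18

Max flow: 18

Flow assignment:
  0 → 1: 11/19
  0 → 9: 7/13
  1 → 2: 11/11
  2 → 3: 11/15
  3 → 12: 11/17
  9 → 10: 7/13
  10 → 11: 7/7
  11 → 12: 7/11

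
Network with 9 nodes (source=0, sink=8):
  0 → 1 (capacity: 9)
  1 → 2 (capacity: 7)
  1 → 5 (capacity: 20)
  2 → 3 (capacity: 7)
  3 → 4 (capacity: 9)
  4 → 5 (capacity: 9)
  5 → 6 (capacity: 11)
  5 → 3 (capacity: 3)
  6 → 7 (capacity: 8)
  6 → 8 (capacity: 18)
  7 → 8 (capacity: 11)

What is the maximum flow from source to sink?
Maximum flow = 9

Max flow: 9

Flow assignment:
  0 → 1: 9/9
  1 → 5: 9/20
  5 → 6: 9/11
  6 → 8: 9/18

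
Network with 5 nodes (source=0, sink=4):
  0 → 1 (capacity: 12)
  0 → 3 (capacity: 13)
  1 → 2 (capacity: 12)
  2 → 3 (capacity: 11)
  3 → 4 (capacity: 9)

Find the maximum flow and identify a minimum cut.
Max flow = 9, Min cut edges: (3,4)

Maximum flow: 9
Minimum cut: (3,4)
Partition: S = [0, 1, 2, 3], T = [4]

Max-flow min-cut theorem verified: both equal 9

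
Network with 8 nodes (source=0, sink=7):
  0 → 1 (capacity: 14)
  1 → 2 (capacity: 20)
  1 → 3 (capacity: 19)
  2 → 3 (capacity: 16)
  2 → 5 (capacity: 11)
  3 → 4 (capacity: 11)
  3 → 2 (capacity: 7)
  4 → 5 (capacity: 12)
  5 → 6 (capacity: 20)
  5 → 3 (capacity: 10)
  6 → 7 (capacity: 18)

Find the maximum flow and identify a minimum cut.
Max flow = 14, Min cut edges: (0,1)

Maximum flow: 14
Minimum cut: (0,1)
Partition: S = [0], T = [1, 2, 3, 4, 5, 6, 7]

Max-flow min-cut theorem verified: both equal 14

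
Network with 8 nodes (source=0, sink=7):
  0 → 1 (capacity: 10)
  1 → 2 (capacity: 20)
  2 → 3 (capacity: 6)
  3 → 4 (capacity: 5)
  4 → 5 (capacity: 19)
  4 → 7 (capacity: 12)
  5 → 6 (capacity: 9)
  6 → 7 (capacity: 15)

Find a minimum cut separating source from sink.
Min cut value = 5, edges: (3,4)

Min cut value: 5
Partition: S = [0, 1, 2, 3], T = [4, 5, 6, 7]
Cut edges: (3,4)

By max-flow min-cut theorem, max flow = min cut = 5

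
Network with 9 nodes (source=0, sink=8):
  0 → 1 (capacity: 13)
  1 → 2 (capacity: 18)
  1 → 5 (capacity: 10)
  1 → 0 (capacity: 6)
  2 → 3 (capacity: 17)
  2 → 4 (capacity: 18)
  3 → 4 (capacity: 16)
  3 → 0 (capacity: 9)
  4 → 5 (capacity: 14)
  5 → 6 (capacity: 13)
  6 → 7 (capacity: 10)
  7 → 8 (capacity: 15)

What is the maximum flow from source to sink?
Maximum flow = 10

Max flow: 10

Flow assignment:
  0 → 1: 10/13
  1 → 2: 3/18
  1 → 5: 7/10
  2 → 4: 3/18
  4 → 5: 3/14
  5 → 6: 10/13
  6 → 7: 10/10
  7 → 8: 10/15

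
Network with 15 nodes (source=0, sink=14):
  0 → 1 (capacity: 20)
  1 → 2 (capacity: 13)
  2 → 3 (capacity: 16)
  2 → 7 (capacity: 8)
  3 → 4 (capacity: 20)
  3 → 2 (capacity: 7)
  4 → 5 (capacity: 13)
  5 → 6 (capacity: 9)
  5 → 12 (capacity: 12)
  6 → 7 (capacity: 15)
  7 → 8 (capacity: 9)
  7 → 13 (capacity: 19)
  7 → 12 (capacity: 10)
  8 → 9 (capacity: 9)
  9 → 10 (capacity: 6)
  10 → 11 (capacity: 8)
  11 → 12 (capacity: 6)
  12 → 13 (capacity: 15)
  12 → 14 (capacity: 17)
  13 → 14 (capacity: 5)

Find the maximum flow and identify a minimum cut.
Max flow = 13, Min cut edges: (1,2)

Maximum flow: 13
Minimum cut: (1,2)
Partition: S = [0, 1], T = [2, 3, 4, 5, 6, 7, 8, 9, 10, 11, 12, 13, 14]

Max-flow min-cut theorem verified: both equal 13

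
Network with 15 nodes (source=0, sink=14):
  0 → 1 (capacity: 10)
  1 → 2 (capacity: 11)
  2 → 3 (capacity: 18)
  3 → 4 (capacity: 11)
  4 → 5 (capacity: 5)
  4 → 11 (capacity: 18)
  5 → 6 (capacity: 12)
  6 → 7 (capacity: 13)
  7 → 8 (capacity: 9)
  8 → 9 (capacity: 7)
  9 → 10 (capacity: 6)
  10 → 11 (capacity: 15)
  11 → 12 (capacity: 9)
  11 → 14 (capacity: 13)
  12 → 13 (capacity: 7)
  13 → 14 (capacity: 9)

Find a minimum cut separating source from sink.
Min cut value = 10, edges: (0,1)

Min cut value: 10
Partition: S = [0], T = [1, 2, 3, 4, 5, 6, 7, 8, 9, 10, 11, 12, 13, 14]
Cut edges: (0,1)

By max-flow min-cut theorem, max flow = min cut = 10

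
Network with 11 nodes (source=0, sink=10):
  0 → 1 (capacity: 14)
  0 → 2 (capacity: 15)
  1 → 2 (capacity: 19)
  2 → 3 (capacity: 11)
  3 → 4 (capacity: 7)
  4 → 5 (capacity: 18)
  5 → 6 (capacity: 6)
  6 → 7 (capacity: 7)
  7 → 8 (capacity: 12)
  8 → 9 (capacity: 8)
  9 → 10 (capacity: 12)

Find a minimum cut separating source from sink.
Min cut value = 6, edges: (5,6)

Min cut value: 6
Partition: S = [0, 1, 2, 3, 4, 5], T = [6, 7, 8, 9, 10]
Cut edges: (5,6)

By max-flow min-cut theorem, max flow = min cut = 6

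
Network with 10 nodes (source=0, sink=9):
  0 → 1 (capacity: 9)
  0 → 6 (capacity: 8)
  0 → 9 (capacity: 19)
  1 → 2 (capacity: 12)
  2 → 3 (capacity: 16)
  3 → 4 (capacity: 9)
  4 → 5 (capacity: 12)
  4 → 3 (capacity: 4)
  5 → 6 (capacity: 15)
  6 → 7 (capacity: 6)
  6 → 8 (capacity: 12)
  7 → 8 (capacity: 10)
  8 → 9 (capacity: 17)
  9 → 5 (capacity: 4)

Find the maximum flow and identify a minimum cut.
Max flow = 36, Min cut edges: (0,9), (8,9)

Maximum flow: 36
Minimum cut: (0,9), (8,9)
Partition: S = [0, 1, 2, 3, 4, 5, 6, 7, 8], T = [9]

Max-flow min-cut theorem verified: both equal 36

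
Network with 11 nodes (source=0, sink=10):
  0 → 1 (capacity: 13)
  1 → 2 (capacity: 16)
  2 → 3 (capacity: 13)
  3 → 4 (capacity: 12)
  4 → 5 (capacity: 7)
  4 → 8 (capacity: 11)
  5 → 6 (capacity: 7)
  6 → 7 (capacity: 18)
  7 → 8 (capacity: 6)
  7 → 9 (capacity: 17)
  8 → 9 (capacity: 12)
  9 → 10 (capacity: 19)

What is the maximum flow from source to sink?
Maximum flow = 12

Max flow: 12

Flow assignment:
  0 → 1: 12/13
  1 → 2: 12/16
  2 → 3: 12/13
  3 → 4: 12/12
  4 → 5: 1/7
  4 → 8: 11/11
  5 → 6: 1/7
  6 → 7: 1/18
  7 → 9: 1/17
  8 → 9: 11/12
  9 → 10: 12/19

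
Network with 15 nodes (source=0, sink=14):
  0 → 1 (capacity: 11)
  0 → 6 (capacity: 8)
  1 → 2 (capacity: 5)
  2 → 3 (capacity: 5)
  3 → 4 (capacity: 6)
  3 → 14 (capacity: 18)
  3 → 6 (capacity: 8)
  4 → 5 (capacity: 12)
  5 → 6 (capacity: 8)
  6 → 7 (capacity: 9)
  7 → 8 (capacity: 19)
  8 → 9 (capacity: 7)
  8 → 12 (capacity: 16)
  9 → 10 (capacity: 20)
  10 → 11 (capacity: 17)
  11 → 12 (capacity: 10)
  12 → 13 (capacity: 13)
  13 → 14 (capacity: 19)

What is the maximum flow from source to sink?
Maximum flow = 13

Max flow: 13

Flow assignment:
  0 → 1: 5/11
  0 → 6: 8/8
  1 → 2: 5/5
  2 → 3: 5/5
  3 → 14: 5/18
  6 → 7: 8/9
  7 → 8: 8/19
  8 → 12: 8/16
  12 → 13: 8/13
  13 → 14: 8/19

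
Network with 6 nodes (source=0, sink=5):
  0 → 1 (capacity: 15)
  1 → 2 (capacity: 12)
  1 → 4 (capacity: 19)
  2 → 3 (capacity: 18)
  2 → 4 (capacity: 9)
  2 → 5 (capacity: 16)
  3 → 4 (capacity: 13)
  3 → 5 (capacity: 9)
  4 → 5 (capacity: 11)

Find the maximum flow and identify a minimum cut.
Max flow = 15, Min cut edges: (0,1)

Maximum flow: 15
Minimum cut: (0,1)
Partition: S = [0], T = [1, 2, 3, 4, 5]

Max-flow min-cut theorem verified: both equal 15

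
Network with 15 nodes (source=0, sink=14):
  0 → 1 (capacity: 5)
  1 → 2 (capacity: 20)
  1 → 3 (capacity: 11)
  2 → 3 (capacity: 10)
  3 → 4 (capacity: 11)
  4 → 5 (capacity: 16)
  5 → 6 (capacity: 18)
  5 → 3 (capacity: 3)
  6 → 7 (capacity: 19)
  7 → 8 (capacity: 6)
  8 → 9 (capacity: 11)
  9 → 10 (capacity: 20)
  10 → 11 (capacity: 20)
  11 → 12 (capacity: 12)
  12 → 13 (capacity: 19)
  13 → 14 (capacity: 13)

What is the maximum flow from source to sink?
Maximum flow = 5

Max flow: 5

Flow assignment:
  0 → 1: 5/5
  1 → 3: 5/11
  3 → 4: 5/11
  4 → 5: 5/16
  5 → 6: 5/18
  6 → 7: 5/19
  7 → 8: 5/6
  8 → 9: 5/11
  9 → 10: 5/20
  10 → 11: 5/20
  11 → 12: 5/12
  12 → 13: 5/19
  13 → 14: 5/13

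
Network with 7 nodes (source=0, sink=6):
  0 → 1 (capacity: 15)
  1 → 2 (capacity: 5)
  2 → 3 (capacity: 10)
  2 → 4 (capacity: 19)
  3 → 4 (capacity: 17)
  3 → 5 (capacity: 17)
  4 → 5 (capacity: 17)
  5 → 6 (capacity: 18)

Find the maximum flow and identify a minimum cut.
Max flow = 5, Min cut edges: (1,2)

Maximum flow: 5
Minimum cut: (1,2)
Partition: S = [0, 1], T = [2, 3, 4, 5, 6]

Max-flow min-cut theorem verified: both equal 5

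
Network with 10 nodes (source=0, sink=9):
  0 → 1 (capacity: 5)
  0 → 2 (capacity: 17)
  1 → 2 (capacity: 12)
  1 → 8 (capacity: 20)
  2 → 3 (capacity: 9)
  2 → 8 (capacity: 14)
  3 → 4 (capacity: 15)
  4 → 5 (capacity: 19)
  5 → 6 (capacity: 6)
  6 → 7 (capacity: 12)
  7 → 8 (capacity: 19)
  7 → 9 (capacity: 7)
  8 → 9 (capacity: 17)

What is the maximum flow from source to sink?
Maximum flow = 22

Max flow: 22

Flow assignment:
  0 → 1: 5/5
  0 → 2: 17/17
  1 → 2: 2/12
  1 → 8: 3/20
  2 → 3: 5/9
  2 → 8: 14/14
  3 → 4: 5/15
  4 → 5: 5/19
  5 → 6: 5/6
  6 → 7: 5/12
  7 → 9: 5/7
  8 → 9: 17/17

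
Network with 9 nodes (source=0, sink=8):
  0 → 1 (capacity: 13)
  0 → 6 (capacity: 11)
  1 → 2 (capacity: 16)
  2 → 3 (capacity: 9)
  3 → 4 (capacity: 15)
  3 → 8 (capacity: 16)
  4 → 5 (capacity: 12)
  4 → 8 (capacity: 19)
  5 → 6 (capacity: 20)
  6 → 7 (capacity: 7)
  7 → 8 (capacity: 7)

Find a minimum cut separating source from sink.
Min cut value = 16, edges: (2,3), (7,8)

Min cut value: 16
Partition: S = [0, 1, 2, 5, 6, 7], T = [3, 4, 8]
Cut edges: (2,3), (7,8)

By max-flow min-cut theorem, max flow = min cut = 16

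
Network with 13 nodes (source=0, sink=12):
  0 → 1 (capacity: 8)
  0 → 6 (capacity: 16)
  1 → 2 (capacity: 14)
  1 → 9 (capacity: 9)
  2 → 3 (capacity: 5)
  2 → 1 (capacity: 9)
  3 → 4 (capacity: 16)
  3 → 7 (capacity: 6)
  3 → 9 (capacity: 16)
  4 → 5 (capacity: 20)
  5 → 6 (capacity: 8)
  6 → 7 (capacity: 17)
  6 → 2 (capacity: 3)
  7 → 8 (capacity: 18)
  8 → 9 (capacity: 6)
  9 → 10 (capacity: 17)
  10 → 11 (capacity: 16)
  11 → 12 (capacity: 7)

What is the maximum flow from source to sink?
Maximum flow = 7

Max flow: 7

Flow assignment:
  0 → 6: 7/16
  2 → 3: 1/5
  3 → 9: 1/16
  6 → 7: 6/17
  6 → 2: 1/3
  7 → 8: 6/18
  8 → 9: 6/6
  9 → 10: 7/17
  10 → 11: 7/16
  11 → 12: 7/7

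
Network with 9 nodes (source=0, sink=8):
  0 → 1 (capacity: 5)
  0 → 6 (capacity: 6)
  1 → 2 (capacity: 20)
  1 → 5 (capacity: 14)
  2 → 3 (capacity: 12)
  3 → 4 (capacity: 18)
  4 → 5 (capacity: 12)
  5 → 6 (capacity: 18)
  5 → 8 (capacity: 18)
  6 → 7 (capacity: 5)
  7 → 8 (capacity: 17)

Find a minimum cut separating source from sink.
Min cut value = 10, edges: (0,1), (6,7)

Min cut value: 10
Partition: S = [0, 6], T = [1, 2, 3, 4, 5, 7, 8]
Cut edges: (0,1), (6,7)

By max-flow min-cut theorem, max flow = min cut = 10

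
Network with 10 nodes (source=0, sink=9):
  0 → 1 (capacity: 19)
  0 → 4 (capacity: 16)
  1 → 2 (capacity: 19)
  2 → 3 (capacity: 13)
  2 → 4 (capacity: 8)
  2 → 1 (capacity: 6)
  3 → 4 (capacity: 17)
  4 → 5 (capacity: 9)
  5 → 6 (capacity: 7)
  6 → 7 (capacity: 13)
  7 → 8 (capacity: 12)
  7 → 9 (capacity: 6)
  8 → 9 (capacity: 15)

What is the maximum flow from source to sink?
Maximum flow = 7

Max flow: 7

Flow assignment:
  0 → 1: 7/19
  1 → 2: 7/19
  2 → 3: 7/13
  3 → 4: 7/17
  4 → 5: 7/9
  5 → 6: 7/7
  6 → 7: 7/13
  7 → 8: 1/12
  7 → 9: 6/6
  8 → 9: 1/15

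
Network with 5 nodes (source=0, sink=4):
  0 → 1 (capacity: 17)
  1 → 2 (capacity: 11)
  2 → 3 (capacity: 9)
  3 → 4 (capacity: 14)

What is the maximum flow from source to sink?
Maximum flow = 9

Max flow: 9

Flow assignment:
  0 → 1: 9/17
  1 → 2: 9/11
  2 → 3: 9/9
  3 → 4: 9/14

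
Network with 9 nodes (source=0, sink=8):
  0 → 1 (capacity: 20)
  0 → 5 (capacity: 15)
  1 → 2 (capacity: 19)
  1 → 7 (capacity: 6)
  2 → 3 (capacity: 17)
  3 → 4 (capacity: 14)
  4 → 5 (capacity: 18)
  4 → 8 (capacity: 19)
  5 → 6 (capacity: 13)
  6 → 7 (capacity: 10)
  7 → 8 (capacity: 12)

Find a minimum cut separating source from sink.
Min cut value = 26, edges: (3,4), (7,8)

Min cut value: 26
Partition: S = [0, 1, 2, 3, 5, 6, 7], T = [4, 8]
Cut edges: (3,4), (7,8)

By max-flow min-cut theorem, max flow = min cut = 26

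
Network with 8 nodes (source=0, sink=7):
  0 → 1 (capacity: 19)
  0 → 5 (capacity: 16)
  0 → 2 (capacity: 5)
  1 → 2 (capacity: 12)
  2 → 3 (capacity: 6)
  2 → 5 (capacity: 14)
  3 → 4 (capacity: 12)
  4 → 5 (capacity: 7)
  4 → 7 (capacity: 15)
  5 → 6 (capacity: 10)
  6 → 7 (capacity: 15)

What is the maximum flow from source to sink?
Maximum flow = 16

Max flow: 16

Flow assignment:
  0 → 1: 6/19
  0 → 5: 10/16
  1 → 2: 6/12
  2 → 3: 6/6
  3 → 4: 6/12
  4 → 7: 6/15
  5 → 6: 10/10
  6 → 7: 10/15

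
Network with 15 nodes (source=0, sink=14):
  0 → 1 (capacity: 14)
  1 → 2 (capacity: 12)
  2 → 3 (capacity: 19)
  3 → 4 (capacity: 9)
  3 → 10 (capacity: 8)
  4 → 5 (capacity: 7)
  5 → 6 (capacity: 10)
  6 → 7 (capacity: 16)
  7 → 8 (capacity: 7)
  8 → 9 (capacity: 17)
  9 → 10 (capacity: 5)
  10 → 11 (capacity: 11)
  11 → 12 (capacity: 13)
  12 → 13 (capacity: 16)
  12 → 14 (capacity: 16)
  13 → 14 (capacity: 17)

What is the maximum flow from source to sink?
Maximum flow = 11

Max flow: 11

Flow assignment:
  0 → 1: 11/14
  1 → 2: 11/12
  2 → 3: 11/19
  3 → 4: 4/9
  3 → 10: 7/8
  4 → 5: 4/7
  5 → 6: 4/10
  6 → 7: 4/16
  7 → 8: 4/7
  8 → 9: 4/17
  9 → 10: 4/5
  10 → 11: 11/11
  11 → 12: 11/13
  12 → 14: 11/16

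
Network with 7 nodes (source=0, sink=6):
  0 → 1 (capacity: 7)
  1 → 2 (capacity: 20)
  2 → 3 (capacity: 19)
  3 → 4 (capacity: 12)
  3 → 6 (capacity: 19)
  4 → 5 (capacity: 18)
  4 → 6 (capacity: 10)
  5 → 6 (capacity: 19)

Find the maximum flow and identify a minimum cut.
Max flow = 7, Min cut edges: (0,1)

Maximum flow: 7
Minimum cut: (0,1)
Partition: S = [0], T = [1, 2, 3, 4, 5, 6]

Max-flow min-cut theorem verified: both equal 7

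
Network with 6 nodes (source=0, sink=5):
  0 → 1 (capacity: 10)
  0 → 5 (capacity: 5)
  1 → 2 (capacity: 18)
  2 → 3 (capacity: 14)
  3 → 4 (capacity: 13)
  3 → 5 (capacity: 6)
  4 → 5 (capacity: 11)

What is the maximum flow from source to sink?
Maximum flow = 15

Max flow: 15

Flow assignment:
  0 → 1: 10/10
  0 → 5: 5/5
  1 → 2: 10/18
  2 → 3: 10/14
  3 → 4: 4/13
  3 → 5: 6/6
  4 → 5: 4/11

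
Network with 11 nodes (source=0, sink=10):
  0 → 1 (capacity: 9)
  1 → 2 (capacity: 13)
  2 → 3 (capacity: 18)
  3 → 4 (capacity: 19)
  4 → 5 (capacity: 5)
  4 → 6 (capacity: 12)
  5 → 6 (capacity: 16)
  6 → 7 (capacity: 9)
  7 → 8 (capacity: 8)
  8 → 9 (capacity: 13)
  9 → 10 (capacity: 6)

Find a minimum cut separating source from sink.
Min cut value = 6, edges: (9,10)

Min cut value: 6
Partition: S = [0, 1, 2, 3, 4, 5, 6, 7, 8, 9], T = [10]
Cut edges: (9,10)

By max-flow min-cut theorem, max flow = min cut = 6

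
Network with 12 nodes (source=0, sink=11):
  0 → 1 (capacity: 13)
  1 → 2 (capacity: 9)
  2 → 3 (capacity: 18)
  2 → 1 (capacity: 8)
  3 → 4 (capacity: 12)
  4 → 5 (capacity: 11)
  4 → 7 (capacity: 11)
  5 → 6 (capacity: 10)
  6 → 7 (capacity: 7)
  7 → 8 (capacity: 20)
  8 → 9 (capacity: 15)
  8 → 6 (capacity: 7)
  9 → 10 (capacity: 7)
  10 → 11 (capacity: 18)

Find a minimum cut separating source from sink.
Min cut value = 7, edges: (9,10)

Min cut value: 7
Partition: S = [0, 1, 2, 3, 4, 5, 6, 7, 8, 9], T = [10, 11]
Cut edges: (9,10)

By max-flow min-cut theorem, max flow = min cut = 7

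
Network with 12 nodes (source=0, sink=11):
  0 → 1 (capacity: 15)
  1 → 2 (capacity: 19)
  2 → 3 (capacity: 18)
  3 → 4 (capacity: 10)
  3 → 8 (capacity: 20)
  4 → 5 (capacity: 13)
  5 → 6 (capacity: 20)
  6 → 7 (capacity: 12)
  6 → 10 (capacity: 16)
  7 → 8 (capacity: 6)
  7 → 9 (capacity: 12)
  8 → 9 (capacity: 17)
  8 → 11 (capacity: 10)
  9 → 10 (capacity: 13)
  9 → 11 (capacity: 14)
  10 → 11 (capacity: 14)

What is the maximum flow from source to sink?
Maximum flow = 15

Max flow: 15

Flow assignment:
  0 → 1: 15/15
  1 → 2: 15/19
  2 → 3: 15/18
  3 → 8: 15/20
  8 → 9: 5/17
  8 → 11: 10/10
  9 → 11: 5/14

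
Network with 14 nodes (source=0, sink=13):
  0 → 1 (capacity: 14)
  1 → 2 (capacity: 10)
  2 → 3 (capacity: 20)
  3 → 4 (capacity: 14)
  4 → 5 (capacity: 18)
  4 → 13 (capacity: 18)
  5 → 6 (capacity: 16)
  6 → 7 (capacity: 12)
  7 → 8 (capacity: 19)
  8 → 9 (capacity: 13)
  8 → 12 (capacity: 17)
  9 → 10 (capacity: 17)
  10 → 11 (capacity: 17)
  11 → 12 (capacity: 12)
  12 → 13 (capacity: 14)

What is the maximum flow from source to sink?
Maximum flow = 10

Max flow: 10

Flow assignment:
  0 → 1: 10/14
  1 → 2: 10/10
  2 → 3: 10/20
  3 → 4: 10/14
  4 → 13: 10/18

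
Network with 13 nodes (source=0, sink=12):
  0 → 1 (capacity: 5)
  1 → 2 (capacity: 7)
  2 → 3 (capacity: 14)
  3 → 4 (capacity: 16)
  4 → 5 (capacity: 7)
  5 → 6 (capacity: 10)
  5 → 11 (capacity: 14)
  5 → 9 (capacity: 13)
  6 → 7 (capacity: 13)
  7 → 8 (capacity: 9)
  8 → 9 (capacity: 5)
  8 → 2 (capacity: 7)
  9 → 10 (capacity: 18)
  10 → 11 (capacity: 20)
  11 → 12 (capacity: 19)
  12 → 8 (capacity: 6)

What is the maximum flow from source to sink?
Maximum flow = 5

Max flow: 5

Flow assignment:
  0 → 1: 5/5
  1 → 2: 5/7
  2 → 3: 5/14
  3 → 4: 5/16
  4 → 5: 5/7
  5 → 11: 5/14
  11 → 12: 5/19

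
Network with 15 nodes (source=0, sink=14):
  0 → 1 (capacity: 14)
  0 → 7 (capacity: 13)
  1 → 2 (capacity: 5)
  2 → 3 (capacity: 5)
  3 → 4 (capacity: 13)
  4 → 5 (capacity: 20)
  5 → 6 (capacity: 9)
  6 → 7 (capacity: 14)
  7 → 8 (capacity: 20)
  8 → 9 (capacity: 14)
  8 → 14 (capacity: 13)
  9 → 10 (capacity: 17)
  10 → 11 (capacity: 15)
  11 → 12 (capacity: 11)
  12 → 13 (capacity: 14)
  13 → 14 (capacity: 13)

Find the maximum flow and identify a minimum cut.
Max flow = 18, Min cut edges: (0,7), (2,3)

Maximum flow: 18
Minimum cut: (0,7), (2,3)
Partition: S = [0, 1, 2], T = [3, 4, 5, 6, 7, 8, 9, 10, 11, 12, 13, 14]

Max-flow min-cut theorem verified: both equal 18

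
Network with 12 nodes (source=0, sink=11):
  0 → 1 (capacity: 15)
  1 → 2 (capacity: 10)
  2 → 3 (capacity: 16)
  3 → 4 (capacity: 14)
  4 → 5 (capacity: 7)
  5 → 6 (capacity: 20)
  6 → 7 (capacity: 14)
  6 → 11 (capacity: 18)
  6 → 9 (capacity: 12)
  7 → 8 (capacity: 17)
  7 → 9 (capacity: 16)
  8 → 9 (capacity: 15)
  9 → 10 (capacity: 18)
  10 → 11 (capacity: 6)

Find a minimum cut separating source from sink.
Min cut value = 7, edges: (4,5)

Min cut value: 7
Partition: S = [0, 1, 2, 3, 4], T = [5, 6, 7, 8, 9, 10, 11]
Cut edges: (4,5)

By max-flow min-cut theorem, max flow = min cut = 7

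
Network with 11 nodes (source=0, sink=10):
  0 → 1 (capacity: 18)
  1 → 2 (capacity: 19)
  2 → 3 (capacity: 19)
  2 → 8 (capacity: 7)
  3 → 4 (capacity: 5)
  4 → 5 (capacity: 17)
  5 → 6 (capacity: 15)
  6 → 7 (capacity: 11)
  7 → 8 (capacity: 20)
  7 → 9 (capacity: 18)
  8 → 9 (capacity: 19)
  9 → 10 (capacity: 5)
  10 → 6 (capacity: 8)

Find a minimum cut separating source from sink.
Min cut value = 5, edges: (9,10)

Min cut value: 5
Partition: S = [0, 1, 2, 3, 4, 5, 6, 7, 8, 9], T = [10]
Cut edges: (9,10)

By max-flow min-cut theorem, max flow = min cut = 5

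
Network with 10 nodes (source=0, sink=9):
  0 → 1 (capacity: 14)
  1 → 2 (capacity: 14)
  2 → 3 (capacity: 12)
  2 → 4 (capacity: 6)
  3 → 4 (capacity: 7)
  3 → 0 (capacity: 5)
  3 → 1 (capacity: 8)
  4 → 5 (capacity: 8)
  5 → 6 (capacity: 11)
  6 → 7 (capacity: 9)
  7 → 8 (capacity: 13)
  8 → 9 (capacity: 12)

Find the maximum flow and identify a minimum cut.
Max flow = 8, Min cut edges: (4,5)

Maximum flow: 8
Minimum cut: (4,5)
Partition: S = [0, 1, 2, 3, 4], T = [5, 6, 7, 8, 9]

Max-flow min-cut theorem verified: both equal 8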